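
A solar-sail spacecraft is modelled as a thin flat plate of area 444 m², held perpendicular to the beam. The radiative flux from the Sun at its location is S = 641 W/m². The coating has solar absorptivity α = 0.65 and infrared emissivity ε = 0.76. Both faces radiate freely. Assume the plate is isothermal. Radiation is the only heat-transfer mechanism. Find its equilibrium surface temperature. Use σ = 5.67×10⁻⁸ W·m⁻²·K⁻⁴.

At equilibrium, absorbed power = emitted power.
Absorbing cross-section = A = 444.0 m²; emitting surface = 2A = 888.0 m² (ratio 2).
αS·A_cross = εσ·A_surf·T⁴  ⇒  T⁴ = αS/(ε·2σ).
T⁴ = 0.650·641/(0.76·2·5.67×10⁻⁸) = 4.834×10⁹ K⁴.
T = (4.834×10⁹)^(1/4).

T ≈ 264 K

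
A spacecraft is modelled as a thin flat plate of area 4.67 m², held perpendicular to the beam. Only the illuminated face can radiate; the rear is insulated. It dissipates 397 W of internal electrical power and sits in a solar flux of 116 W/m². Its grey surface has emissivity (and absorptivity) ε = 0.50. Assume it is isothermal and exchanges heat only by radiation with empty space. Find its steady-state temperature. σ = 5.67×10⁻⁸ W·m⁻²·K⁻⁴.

At steady state, absorbed solar power + internal power = radiated power.
Absorbed: α·S·A_cross = 0.50·116·4.670 = 270.9 W (cross-section A).
Total input = 270.9 + 397 = 667.9 W.
Radiated: εσ·A_surf·T⁴ with A_surf = A = 4.670 m².
T⁴ = 667.9/(0.50·5.67×10⁻⁸·4.670) = 5.044×10⁹ K⁴.

T ≈ 267 K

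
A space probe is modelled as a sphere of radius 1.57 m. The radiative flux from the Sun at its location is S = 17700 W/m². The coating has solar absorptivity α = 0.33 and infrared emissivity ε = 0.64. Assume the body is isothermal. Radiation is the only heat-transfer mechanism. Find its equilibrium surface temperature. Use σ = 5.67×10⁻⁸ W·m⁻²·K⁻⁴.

T ≈ 448 K

At equilibrium, absorbed power = emitted power.
Absorbing cross-section = πr² = 7.744 m²; emitting surface = 4πr² = 30.97 m² (ratio 4).
αS·A_cross = εσ·A_surf·T⁴  ⇒  T⁴ = αS/(ε·4σ).
T⁴ = 0.330·17700/(0.64·4·5.67×10⁻⁸) = 4.024×10¹⁰ K⁴.
T = (4.024×10¹⁰)^(1/4).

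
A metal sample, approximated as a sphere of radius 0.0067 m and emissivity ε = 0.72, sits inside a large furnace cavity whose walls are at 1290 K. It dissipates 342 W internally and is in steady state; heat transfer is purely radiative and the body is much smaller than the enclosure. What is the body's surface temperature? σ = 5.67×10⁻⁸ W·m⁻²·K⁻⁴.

For a small grey body in a large enclosure, net radiated power = εσA(T⁴ − T_w⁴).
Steady state: P = εσA(T⁴ − T_w⁴) with A = 4πr² = 5.641×10⁻⁴ m².
T⁴ = P/(εσA) + T_w⁴ = 342/(0.72·5.67×10⁻⁸·5.641×10⁻⁴) + (1290)⁴
    = 1.485×10¹³ + 2.769×10¹² = 1.762×10¹³ K⁴.

T ≈ 2050 K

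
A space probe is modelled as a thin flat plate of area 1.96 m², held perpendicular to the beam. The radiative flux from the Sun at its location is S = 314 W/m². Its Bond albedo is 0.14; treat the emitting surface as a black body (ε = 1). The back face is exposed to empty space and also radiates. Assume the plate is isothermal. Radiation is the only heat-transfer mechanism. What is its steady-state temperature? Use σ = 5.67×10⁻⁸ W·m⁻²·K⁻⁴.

T ≈ 221 K

At equilibrium, absorbed power = emitted power.
Absorbing cross-section = A = 1.960 m²; emitting surface = 2A = 3.920 m² (ratio 2).
(1−a)S·A_cross = εσ·A_surf·T⁴  ⇒  T⁴ = (1−a)S/(2σ).
T⁴ = 0.860·314/(2·5.67×10⁻⁸) = 2.381×10⁹ K⁴.
T = (2.381×10⁹)^(1/4).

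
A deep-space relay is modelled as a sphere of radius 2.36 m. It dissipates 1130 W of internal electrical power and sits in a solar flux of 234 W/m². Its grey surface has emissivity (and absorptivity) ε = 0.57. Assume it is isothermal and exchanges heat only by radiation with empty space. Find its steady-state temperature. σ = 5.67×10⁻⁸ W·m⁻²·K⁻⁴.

T ≈ 198 K

At steady state, absorbed solar power + internal power = radiated power.
Absorbed: α·S·A_cross = 0.57·234·17.50 = 2334 W (cross-section πr²).
Total input = 2334 + 1130 = 3464 W.
Radiated: εσ·A_surf·T⁴ with A_surf = 4πr² = 69.99 m².
T⁴ = 3464/(0.57·5.67×10⁻⁸·69.99) = 1.531×10⁹ K⁴.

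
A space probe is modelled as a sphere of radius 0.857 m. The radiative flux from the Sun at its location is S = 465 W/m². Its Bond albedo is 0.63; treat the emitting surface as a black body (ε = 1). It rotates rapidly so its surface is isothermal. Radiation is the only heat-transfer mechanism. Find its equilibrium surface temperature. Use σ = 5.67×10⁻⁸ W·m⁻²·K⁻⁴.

T ≈ 166 K

At equilibrium, absorbed power = emitted power.
Absorbing cross-section = πr² = 2.307 m²; emitting surface = 4πr² = 9.229 m² (ratio 4).
(1−a)S·A_cross = εσ·A_surf·T⁴  ⇒  T⁴ = (1−a)S/(4σ).
T⁴ = 0.370·465/(4·5.67×10⁻⁸) = 7.586×10⁸ K⁴.
T = (7.586×10⁸)^(1/4).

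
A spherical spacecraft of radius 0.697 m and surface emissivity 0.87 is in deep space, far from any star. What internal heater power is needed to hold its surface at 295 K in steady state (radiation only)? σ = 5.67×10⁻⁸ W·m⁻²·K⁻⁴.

P ≈ 2280 W

P = εσ·4πr²·T⁴.
4πr² = 6.105 m²; T⁴ = 7.573×10⁹ K⁴.
P = 0.87·5.67×10⁻⁸·6.105·7.573×10⁹.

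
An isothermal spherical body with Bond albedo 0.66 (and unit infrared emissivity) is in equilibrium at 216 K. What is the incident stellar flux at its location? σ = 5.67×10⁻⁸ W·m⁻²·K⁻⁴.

S ≈ 1450 W/m²

(1−a)S·πr² = σ·4πr²·T⁴ ⇒ S = 4σT⁴/(1−a).
S = 4·5.67×10⁻⁸·2.177×10⁹/0.340.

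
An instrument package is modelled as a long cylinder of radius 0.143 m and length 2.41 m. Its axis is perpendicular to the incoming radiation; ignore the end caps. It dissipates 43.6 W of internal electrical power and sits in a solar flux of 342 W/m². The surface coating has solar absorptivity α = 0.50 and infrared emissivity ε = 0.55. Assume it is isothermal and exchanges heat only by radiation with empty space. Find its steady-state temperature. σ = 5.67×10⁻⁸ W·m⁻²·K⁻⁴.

T ≈ 221 K

At steady state, absorbed solar power + internal power = radiated power.
Absorbed: α·S·A_cross = 0.50·342·0.6893 = 117.9 W (cross-section 2rL).
Total input = 117.9 + 43.6 = 161.5 W.
Radiated: εσ·A_surf·T⁴ with A_surf = 2πrL = 2.165 m².
T⁴ = 161.5/(0.55·5.67×10⁻⁸·2.165) = 2.391×10⁹ K⁴.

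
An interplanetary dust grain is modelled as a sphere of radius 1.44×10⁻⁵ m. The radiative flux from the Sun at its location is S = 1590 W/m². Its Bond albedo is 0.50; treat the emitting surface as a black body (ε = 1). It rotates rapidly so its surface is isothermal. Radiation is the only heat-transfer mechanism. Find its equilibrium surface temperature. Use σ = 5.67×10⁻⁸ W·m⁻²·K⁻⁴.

T ≈ 243 K

At equilibrium, absorbed power = emitted power.
Absorbing cross-section = πr² = 6.514×10⁻¹⁰ m²; emitting surface = 4πr² = 2.606×10⁻⁹ m² (ratio 4).
(1−a)S·A_cross = εσ·A_surf·T⁴  ⇒  T⁴ = (1−a)S/(4σ).
T⁴ = 0.500·1590/(4·5.67×10⁻⁸) = 3.505×10⁹ K⁴.
T = (3.505×10⁹)^(1/4).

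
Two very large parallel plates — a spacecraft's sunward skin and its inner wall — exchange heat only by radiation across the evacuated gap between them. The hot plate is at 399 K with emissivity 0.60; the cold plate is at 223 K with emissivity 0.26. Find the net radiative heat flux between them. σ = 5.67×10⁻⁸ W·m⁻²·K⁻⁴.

For two infinite grey parallel plates, q = σ(T₁⁴ − T₂⁴)/(1/ε₁ + 1/ε₂ − 1).
T₁⁴ − T₂⁴ = 2.534×10¹⁰ − 2.473×10⁹ = 2.287×10¹⁰ K⁴.
1/ε₁ + 1/ε₂ − 1 = 1.667 + 3.846 − 1 = 4.513.
q = 5.67×10⁻⁸ × 2.287×10¹⁰ / 4.513.

q ≈ 287 W/m²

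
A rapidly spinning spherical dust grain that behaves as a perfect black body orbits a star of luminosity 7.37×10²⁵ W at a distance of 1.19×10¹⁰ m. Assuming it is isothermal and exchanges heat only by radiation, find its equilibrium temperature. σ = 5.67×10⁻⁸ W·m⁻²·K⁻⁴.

First find the stellar flux at distance d: S = L/(4πd²) = 7.37×10²⁵/(4π·(1.19×10¹⁰)²) = 41420 W/m².
For an isothermal sphere, absorbed (1−a)S·πr² = emitted σ·4πr²·T⁴, so T⁴ = (1−a)S/(4σ).
T⁴ = 1.00·41420/(4·5.67×10⁻⁸) = 1.826×10¹¹ K⁴.

T ≈ 654 K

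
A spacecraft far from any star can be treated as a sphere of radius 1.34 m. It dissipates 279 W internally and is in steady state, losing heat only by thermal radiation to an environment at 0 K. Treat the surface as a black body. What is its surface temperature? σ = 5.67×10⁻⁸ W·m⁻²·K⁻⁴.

T ≈ 122 K

Steady state: internal power = radiated power, P = εσA T⁴.
Radiating area A = 4πr² = 22.56 m².
T⁴ = P/(εσA) = 279/(1.0·5.67×10⁻⁸·22.56) = 2.181×10⁸ K⁴.
T = (2.181×10⁸)^(1/4).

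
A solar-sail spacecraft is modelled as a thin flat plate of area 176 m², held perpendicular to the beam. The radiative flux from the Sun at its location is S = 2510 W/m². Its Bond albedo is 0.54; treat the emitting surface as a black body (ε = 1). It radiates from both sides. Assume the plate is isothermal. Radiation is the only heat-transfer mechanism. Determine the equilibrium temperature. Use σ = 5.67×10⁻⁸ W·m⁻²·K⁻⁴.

T ≈ 318 K

At equilibrium, absorbed power = emitted power.
Absorbing cross-section = A = 176.0 m²; emitting surface = 2A = 352.0 m² (ratio 2).
(1−a)S·A_cross = εσ·A_surf·T⁴  ⇒  T⁴ = (1−a)S/(2σ).
T⁴ = 0.460·2510/(2·5.67×10⁻⁸) = 1.018×10¹⁰ K⁴.
T = (1.018×10¹⁰)^(1/4).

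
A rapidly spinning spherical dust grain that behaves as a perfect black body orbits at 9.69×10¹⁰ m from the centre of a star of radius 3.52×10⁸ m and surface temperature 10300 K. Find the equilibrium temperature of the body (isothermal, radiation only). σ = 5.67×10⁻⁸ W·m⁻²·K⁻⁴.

The star's surface emits σT_*⁴; at distance d the flux is S = σT_*⁴(R_*/d)².
S = 5.67×10⁻⁸·(10300)⁴·(3.52×10⁸/9.69×10¹⁰)² = 8421 W/m².
For an isothermal sphere T⁴ = (1−a)S/(4σ) = 3.713×10¹⁰ K⁴.

T ≈ 439 K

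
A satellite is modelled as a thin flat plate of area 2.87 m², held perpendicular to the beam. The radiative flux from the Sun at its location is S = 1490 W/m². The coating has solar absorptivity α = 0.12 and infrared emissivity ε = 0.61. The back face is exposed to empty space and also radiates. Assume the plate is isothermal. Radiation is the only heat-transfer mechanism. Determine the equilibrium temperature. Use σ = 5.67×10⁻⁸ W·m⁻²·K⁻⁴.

T ≈ 225 K

At equilibrium, absorbed power = emitted power.
Absorbing cross-section = A = 2.870 m²; emitting surface = 2A = 5.740 m² (ratio 2).
αS·A_cross = εσ·A_surf·T⁴  ⇒  T⁴ = αS/(ε·2σ).
T⁴ = 0.120·1490/(0.61·2·5.67×10⁻⁸) = 2.585×10⁹ K⁴.
T = (2.585×10⁹)^(1/4).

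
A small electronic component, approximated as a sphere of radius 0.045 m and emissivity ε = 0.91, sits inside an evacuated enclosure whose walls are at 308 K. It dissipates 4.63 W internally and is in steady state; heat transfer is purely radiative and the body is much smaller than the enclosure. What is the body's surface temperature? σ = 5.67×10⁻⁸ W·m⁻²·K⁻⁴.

For a small grey body in a large enclosure, net radiated power = εσA(T⁴ − T_w⁴).
Steady state: P = εσA(T⁴ − T_w⁴) with A = 4πr² = 0.02545 m².
T⁴ = P/(εσA) + T_w⁴ = 4.63/(0.91·5.67×10⁻⁸·0.02545) + (308)⁴
    = 3.526×10⁹ + 8.999×10⁹ = 1.253×10¹⁰ K⁴.

T ≈ 335 K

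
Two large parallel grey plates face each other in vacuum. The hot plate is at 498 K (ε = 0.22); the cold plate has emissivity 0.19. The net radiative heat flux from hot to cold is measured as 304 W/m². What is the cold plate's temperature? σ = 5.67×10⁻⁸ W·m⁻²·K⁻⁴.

T₂ ≈ 346 K

q = σ(T₁⁴ − T₂⁴)/(1/ε₁ + 1/ε₂ − 1); denominator = 8.809.
T₂⁴ = T₁⁴ − q·(1/ε₁+1/ε₂−1)/σ = 6.151×10¹⁰ − 304·8.809/5.67×10⁻⁸
    = 1.428×10¹⁰ K⁴.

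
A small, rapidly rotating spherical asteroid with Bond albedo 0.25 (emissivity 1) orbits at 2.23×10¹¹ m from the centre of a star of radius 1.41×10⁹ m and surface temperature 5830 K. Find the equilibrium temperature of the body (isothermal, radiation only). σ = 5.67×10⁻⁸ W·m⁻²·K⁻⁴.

T ≈ 305 K

The star's surface emits σT_*⁴; at distance d the flux is S = σT_*⁴(R_*/d)².
S = 5.67×10⁻⁸·(5830)⁴·(1.41×10⁹/2.23×10¹¹)² = 2619 W/m².
For an isothermal sphere T⁴ = (1−a)S/(4σ) = 8.660×10⁹ K⁴.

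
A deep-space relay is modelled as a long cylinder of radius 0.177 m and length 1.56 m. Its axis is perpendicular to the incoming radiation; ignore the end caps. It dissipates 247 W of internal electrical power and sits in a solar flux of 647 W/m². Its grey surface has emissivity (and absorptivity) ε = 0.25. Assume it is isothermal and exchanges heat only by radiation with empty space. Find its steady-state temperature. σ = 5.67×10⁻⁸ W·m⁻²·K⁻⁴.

At steady state, absorbed solar power + internal power = radiated power.
Absorbed: α·S·A_cross = 0.25·647·0.5522 = 89.32 W (cross-section 2rL).
Total input = 89.32 + 247 = 336.3 W.
Radiated: εσ·A_surf·T⁴ with A_surf = 2πrL = 1.735 m².
T⁴ = 336.3/(0.25·5.67×10⁻⁸·1.735) = 1.368×10¹⁰ K⁴.

T ≈ 342 K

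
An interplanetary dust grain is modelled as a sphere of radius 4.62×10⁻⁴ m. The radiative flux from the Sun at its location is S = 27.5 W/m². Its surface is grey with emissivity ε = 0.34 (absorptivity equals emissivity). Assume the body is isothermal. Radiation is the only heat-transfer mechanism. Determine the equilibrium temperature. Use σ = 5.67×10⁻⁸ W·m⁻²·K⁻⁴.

At equilibrium, absorbed power = emitted power.
Absorbing cross-section = πr² = 6.706×10⁻⁷ m²; emitting surface = 4πr² = 2.682×10⁻⁶ m² (ratio 4).
εS·A_cross = εσ·A_surf·T⁴  ⇒  T⁴ = S/(4σ)   (ε cancels).
T⁴ = 27.5/(4·5.67×10⁻⁸) = 1.213×10⁸ K⁴.
T = (1.213×10⁸)^(1/4).

T ≈ 105 K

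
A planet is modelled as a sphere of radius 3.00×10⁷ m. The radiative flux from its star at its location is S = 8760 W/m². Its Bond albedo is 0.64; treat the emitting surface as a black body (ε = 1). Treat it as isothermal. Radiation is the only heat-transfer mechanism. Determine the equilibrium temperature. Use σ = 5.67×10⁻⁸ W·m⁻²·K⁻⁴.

At equilibrium, absorbed power = emitted power.
Absorbing cross-section = πr² = 2.827×10¹⁵ m²; emitting surface = 4πr² = 1.131×10¹⁶ m² (ratio 4).
(1−a)S·A_cross = εσ·A_surf·T⁴  ⇒  T⁴ = (1−a)S/(4σ).
T⁴ = 0.360·8760/(4·5.67×10⁻⁸) = 1.390×10¹⁰ K⁴.
T = (1.390×10¹⁰)^(1/4).

T ≈ 343 K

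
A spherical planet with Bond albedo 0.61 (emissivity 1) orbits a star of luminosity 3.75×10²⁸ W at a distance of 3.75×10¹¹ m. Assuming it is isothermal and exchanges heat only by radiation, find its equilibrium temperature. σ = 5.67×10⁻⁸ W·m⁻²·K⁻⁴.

First find the stellar flux at distance d: S = L/(4πd²) = 3.75×10²⁸/(4π·(3.75×10¹¹)²) = 21220 W/m².
For an isothermal sphere, absorbed (1−a)S·πr² = emitted σ·4πr²·T⁴, so T⁴ = (1−a)S/(4σ).
T⁴ = 0.390·21220/(4·5.67×10⁻⁸) = 3.649×10¹⁰ K⁴.

T ≈ 437 K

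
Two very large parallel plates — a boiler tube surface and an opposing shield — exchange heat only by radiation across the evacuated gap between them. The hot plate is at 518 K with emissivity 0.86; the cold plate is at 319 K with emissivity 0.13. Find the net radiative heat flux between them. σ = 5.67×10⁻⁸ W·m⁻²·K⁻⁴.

q ≈ 445 W/m²

For two infinite grey parallel plates, q = σ(T₁⁴ − T₂⁴)/(1/ε₁ + 1/ε₂ − 1).
T₁⁴ − T₂⁴ = 7.200×10¹⁰ − 1.036×10¹⁰ = 6.164×10¹⁰ K⁴.
1/ε₁ + 1/ε₂ − 1 = 1.163 + 7.692 − 1 = 7.855.
q = 5.67×10⁻⁸ × 6.164×10¹⁰ / 7.855.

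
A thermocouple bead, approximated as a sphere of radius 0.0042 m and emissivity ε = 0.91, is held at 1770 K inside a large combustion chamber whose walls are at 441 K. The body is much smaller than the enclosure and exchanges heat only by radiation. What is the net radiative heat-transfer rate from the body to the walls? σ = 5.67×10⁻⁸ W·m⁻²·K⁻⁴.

P_net ≈ 112 W

For a small grey body in a large enclosure: P_net = εσA(T_body⁴ − T_wall⁴).
A = 4πr² = 2.217×10⁻⁴ m²; T_body⁴ − T_wall⁴ = 9.815×10¹² − 3.782×10¹⁰ = 9.777×10¹² K⁴.
|P_net| = 0.91·5.67×10⁻⁸·2.217×10⁻⁴·9.777×10¹².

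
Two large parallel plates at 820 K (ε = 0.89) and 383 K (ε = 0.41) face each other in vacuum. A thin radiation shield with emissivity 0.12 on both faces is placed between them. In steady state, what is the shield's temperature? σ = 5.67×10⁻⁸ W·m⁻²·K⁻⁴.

In steady state the net flux on the hot side equals that on the cold side.
σ(T₁⁴−T_s⁴)/D₁ = σ(T_s⁴−T₂⁴)/D₂, with D₁ = 1/ε₁+1/ε_s−1 = 8.457, D₂ = 1/ε_s+1/ε₂−1 = 9.772.
Solve for T_s⁴: T_s⁴ = (D₂·T₁⁴ + D₁·T₂⁴)/(D₁+D₂) = 2.524×10¹¹ K⁴.

T_s ≈ 709 K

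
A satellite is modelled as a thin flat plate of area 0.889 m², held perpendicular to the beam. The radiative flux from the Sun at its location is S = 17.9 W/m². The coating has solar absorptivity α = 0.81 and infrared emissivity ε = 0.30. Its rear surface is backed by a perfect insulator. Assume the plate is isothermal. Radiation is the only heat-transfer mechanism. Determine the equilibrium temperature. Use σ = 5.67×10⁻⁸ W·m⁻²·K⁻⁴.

T ≈ 171 K

At equilibrium, absorbed power = emitted power.
Absorbing cross-section = A = 0.8890 m²; emitting surface = A = 0.8890 m² (ratio 1).
αS·A_cross = εσ·A_surf·T⁴  ⇒  T⁴ = αS/(ε·1σ).
T⁴ = 0.810·17.9/(0.30·1·5.67×10⁻⁸) = 8.524×10⁸ K⁴.
T = (8.524×10⁸)^(1/4).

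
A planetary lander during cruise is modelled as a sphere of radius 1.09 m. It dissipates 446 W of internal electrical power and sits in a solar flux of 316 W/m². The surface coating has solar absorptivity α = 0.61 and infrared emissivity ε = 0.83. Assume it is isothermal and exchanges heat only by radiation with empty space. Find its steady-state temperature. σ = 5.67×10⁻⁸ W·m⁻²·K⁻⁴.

At steady state, absorbed solar power + internal power = radiated power.
Absorbed: α·S·A_cross = 0.61·316·3.733 = 719.5 W (cross-section πr²).
Total input = 719.5 + 446 = 1165 W.
Radiated: εσ·A_surf·T⁴ with A_surf = 4πr² = 14.93 m².
T⁴ = 1165/(0.83·5.67×10⁻⁸·14.93) = 1.659×10⁹ K⁴.

T ≈ 202 K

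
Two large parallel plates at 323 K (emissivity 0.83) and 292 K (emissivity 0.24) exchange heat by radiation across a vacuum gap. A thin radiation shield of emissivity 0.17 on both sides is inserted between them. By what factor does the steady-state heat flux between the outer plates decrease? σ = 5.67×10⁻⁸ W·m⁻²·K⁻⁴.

Without shield: q₀ = σΔ(T⁴)/(1/ε₁+1/ε₂−1) with denominator 4.371.
With shield the two gaps are in series; the resistances add: (1/ε₁+1/ε_s−1)+(1/ε_s+1/ε₂−1) = 6.087+9.049 = 15.14.
Heat-flux ratio q₀/q = 15.14/4.371.

factor ≈ 3.46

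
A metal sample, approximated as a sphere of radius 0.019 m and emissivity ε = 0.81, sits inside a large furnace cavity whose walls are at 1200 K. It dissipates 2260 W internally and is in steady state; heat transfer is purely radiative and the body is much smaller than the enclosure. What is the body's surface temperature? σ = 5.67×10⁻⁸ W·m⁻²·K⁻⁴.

For a small grey body in a large enclosure, net radiated power = εσA(T⁴ − T_w⁴).
Steady state: P = εσA(T⁴ − T_w⁴) with A = 4πr² = 0.004536 m².
T⁴ = P/(εσA) + T_w⁴ = 2260/(0.81·5.67×10⁻⁸·0.004536) + (1200)⁴
    = 1.085×10¹³ + 2.074×10¹² = 1.292×10¹³ K⁴.

T ≈ 1900 K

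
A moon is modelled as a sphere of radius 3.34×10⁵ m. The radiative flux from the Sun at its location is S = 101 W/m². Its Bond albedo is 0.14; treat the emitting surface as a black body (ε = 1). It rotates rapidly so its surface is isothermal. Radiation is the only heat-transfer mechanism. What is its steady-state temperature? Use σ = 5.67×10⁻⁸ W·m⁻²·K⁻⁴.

At equilibrium, absorbed power = emitted power.
Absorbing cross-section = πr² = 3.505×10¹¹ m²; emitting surface = 4πr² = 1.402×10¹² m² (ratio 4).
(1−a)S·A_cross = εσ·A_surf·T⁴  ⇒  T⁴ = (1−a)S/(4σ).
T⁴ = 0.860·101/(4·5.67×10⁻⁸) = 3.830×10⁸ K⁴.
T = (3.830×10⁸)^(1/4).

T ≈ 140 K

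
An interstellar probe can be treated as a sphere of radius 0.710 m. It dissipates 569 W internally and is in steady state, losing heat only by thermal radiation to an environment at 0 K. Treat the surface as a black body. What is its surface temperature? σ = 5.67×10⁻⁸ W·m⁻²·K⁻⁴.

T ≈ 200 K

Steady state: internal power = radiated power, P = εσA T⁴.
Radiating area A = 4πr² = 6.335 m².
T⁴ = P/(εσA) = 569/(1.0·5.67×10⁻⁸·6.335) = 1.584×10⁹ K⁴.
T = (1.584×10⁹)^(1/4).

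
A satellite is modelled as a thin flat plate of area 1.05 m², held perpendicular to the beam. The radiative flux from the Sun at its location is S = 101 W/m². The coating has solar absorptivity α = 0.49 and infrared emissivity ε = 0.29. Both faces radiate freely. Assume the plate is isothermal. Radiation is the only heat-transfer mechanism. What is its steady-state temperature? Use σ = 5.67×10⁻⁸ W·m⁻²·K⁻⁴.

At equilibrium, absorbed power = emitted power.
Absorbing cross-section = A = 1.050 m²; emitting surface = 2A = 2.100 m² (ratio 2).
αS·A_cross = εσ·A_surf·T⁴  ⇒  T⁴ = αS/(ε·2σ).
T⁴ = 0.490·101/(0.29·2·5.67×10⁻⁸) = 1.505×10⁹ K⁴.
T = (1.505×10⁹)^(1/4).

T ≈ 197 K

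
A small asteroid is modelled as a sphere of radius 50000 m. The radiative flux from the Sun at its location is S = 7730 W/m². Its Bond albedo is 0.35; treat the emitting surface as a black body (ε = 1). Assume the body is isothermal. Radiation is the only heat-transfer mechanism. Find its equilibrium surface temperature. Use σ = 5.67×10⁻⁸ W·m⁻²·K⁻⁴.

T ≈ 386 K

At equilibrium, absorbed power = emitted power.
Absorbing cross-section = πr² = 7.854×10⁹ m²; emitting surface = 4πr² = 3.142×10¹⁰ m² (ratio 4).
(1−a)S·A_cross = εσ·A_surf·T⁴  ⇒  T⁴ = (1−a)S/(4σ).
T⁴ = 0.650·7730/(4·5.67×10⁻⁸) = 2.215×10¹⁰ K⁴.
T = (2.215×10¹⁰)^(1/4).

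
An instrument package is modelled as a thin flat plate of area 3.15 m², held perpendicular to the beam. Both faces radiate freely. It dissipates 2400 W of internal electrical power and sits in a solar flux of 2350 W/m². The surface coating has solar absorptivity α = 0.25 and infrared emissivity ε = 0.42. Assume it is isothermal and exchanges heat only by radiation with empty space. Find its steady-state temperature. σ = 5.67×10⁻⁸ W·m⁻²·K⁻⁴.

T ≈ 410 K

At steady state, absorbed solar power + internal power = radiated power.
Absorbed: α·S·A_cross = 0.25·2350·3.150 = 1851 W (cross-section A).
Total input = 1851 + 2400 = 4251 W.
Radiated: εσ·A_surf·T⁴ with A_surf = 2A = 6.300 m².
T⁴ = 4251/(0.42·5.67×10⁻⁸·6.300) = 2.833×10¹⁰ K⁴.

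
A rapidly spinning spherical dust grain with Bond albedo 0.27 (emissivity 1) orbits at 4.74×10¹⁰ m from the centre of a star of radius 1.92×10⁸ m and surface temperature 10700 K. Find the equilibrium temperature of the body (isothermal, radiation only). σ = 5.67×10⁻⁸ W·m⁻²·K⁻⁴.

T ≈ 445 K

The star's surface emits σT_*⁴; at distance d the flux is S = σT_*⁴(R_*/d)².
S = 5.67×10⁻⁸·(10700)⁴·(1.92×10⁸/4.74×10¹⁰)² = 12190 W/m².
For an isothermal sphere T⁴ = (1−a)S/(4σ) = 3.925×10¹⁰ K⁴.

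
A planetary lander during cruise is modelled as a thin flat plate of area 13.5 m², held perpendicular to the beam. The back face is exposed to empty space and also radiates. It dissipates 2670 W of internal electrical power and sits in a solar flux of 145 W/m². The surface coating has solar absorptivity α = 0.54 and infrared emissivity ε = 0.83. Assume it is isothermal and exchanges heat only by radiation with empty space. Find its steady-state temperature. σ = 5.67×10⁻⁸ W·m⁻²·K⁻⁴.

T ≈ 233 K

At steady state, absorbed solar power + internal power = radiated power.
Absorbed: α·S·A_cross = 0.54·145·13.50 = 1057 W (cross-section A).
Total input = 1057 + 2670 = 3727 W.
Radiated: εσ·A_surf·T⁴ with A_surf = 2A = 27.00 m².
T⁴ = 3727/(0.83·5.67×10⁻⁸·27.00) = 2.933×10⁹ K⁴.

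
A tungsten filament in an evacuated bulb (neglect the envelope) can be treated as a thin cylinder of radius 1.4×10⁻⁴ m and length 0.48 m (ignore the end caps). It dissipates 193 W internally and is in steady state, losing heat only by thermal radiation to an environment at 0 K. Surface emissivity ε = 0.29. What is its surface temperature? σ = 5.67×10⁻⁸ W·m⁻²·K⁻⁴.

T ≈ 2300 K

Steady state: internal power = radiated power, P = εσA T⁴.
Radiating area A = 2πrL = 4.222×10⁻⁴ m².
T⁴ = P/(εσA) = 193/(0.29·5.67×10⁻⁸·4.222×10⁻⁴) = 2.780×10¹³ K⁴.
T = (2.780×10¹³)^(1/4).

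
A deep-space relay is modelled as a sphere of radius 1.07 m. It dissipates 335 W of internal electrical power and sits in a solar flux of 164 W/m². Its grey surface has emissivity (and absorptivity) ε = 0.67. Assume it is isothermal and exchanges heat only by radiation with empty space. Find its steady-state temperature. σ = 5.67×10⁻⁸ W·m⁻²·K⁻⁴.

At steady state, absorbed solar power + internal power = radiated power.
Absorbed: α·S·A_cross = 0.67·164·3.597 = 395.2 W (cross-section πr²).
Total input = 395.2 + 335 = 730.2 W.
Radiated: εσ·A_surf·T⁴ with A_surf = 4πr² = 14.39 m².
T⁴ = 730.2/(0.67·5.67×10⁻⁸·14.39) = 1.336×10⁹ K⁴.

T ≈ 191 K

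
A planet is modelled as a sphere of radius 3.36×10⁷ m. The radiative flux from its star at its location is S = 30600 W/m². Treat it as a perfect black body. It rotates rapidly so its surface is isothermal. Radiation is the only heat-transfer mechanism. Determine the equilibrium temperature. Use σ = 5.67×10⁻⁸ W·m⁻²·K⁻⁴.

At equilibrium, absorbed power = emitted power.
Absorbing cross-section = πr² = 3.547×10¹⁵ m²; emitting surface = 4πr² = 1.419×10¹⁶ m² (ratio 4).
S·A_cross = εσ·A_surf·T⁴  ⇒  T⁴ = S/(4σ).
T⁴ = 1.00·30600/(4·5.67×10⁻⁸) = 1.349×10¹¹ K⁴.
T = (1.349×10¹¹)^(1/4).

T ≈ 606 K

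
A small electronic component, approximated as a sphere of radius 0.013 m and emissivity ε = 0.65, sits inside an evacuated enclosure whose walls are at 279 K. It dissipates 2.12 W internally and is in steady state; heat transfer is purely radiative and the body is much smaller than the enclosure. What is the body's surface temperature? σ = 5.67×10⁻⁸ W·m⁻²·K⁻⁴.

For a small grey body in a large enclosure, net radiated power = εσA(T⁴ − T_w⁴).
Steady state: P = εσA(T⁴ − T_w⁴) with A = 4πr² = 0.002124 m².
T⁴ = P/(εσA) + T_w⁴ = 2.12/(0.65·5.67×10⁻⁸·0.002124) + (279)⁴
    = 2.709×10¹⁰ + 6.059×10⁹ = 3.315×10¹⁰ K⁴.

T ≈ 427 K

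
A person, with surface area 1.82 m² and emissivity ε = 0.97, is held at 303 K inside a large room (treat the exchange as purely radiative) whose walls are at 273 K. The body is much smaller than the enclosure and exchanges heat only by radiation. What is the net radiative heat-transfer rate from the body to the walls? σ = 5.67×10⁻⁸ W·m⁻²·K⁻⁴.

For a small grey body in a large enclosure: P_net = εσA(T_body⁴ − T_wall⁴).
A = 1.82 m²; T_body⁴ − T_wall⁴ = 8.429×10⁹ − 5.555×10⁹ = 2.874×10⁹ K⁴.
|P_net| = 0.97·5.67×10⁻⁸·1.820·2.874×10⁹.

P_net ≈ 288 W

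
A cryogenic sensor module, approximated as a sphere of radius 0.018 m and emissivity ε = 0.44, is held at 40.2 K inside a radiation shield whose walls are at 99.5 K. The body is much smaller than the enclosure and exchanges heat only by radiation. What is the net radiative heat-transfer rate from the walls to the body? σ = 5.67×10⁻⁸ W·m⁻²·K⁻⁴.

For a small grey body in a large enclosure: P_net = εσA(T_body⁴ − T_wall⁴).
A = 4πr² = 0.004072 m²; T_body⁴ − T_wall⁴ = 2.612×10⁶ − 9.801×10⁷ = -9.540×10⁷ K⁴.
|P_net| = 0.44·5.67×10⁻⁸·0.004072·9.540×10⁷.

P_net ≈ 0.00969 W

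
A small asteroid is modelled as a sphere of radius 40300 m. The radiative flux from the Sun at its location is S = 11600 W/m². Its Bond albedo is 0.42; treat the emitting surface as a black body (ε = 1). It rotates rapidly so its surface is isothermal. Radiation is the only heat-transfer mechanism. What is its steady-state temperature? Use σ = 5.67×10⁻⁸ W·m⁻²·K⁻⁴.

T ≈ 415 K

At equilibrium, absorbed power = emitted power.
Absorbing cross-section = πr² = 5.102×10⁹ m²; emitting surface = 4πr² = 2.041×10¹⁰ m² (ratio 4).
(1−a)S·A_cross = εσ·A_surf·T⁴  ⇒  T⁴ = (1−a)S/(4σ).
T⁴ = 0.580·11600/(4·5.67×10⁻⁸) = 2.966×10¹⁰ K⁴.
T = (2.966×10¹⁰)^(1/4).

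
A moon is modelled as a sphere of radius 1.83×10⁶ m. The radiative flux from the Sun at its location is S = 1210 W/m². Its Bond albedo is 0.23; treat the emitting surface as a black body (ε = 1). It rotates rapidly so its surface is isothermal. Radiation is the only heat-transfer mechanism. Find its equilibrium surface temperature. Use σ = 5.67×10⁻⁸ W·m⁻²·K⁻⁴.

T ≈ 253 K

At equilibrium, absorbed power = emitted power.
Absorbing cross-section = πr² = 1.052×10¹³ m²; emitting surface = 4πr² = 4.208×10¹³ m² (ratio 4).
(1−a)S·A_cross = εσ·A_surf·T⁴  ⇒  T⁴ = (1−a)S/(4σ).
T⁴ = 0.770·1210/(4·5.67×10⁻⁸) = 4.108×10⁹ K⁴.
T = (4.108×10⁹)^(1/4).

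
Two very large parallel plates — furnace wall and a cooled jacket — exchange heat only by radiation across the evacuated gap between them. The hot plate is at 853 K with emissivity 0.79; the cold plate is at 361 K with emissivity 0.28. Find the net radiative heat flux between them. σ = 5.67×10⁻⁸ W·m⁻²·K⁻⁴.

q ≈ 7570 W/m²

For two infinite grey parallel plates, q = σ(T₁⁴ − T₂⁴)/(1/ε₁ + 1/ε₂ − 1).
T₁⁴ − T₂⁴ = 5.294×10¹¹ − 1.698×10¹⁰ = 5.124×10¹¹ K⁴.
1/ε₁ + 1/ε₂ − 1 = 1.266 + 3.571 − 1 = 3.837.
q = 5.67×10⁻⁸ × 5.124×10¹¹ / 3.837.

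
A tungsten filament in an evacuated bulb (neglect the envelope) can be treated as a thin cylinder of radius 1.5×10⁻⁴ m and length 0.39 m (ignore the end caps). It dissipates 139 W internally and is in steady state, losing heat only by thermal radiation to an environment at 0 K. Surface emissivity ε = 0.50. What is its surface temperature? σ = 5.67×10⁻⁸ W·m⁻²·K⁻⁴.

T ≈ 1910 K

Steady state: internal power = radiated power, P = εσA T⁴.
Radiating area A = 2πrL = 3.676×10⁻⁴ m².
T⁴ = P/(εσA) = 139/(0.50·5.67×10⁻⁸·3.676×10⁻⁴) = 1.334×10¹³ K⁴.
T = (1.334×10¹³)^(1/4).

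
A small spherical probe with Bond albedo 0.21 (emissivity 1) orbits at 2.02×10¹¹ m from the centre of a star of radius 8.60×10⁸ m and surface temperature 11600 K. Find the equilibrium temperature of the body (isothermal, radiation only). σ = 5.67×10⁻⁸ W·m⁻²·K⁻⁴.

The star's surface emits σT_*⁴; at distance d the flux is S = σT_*⁴(R_*/d)².
S = 5.67×10⁻⁸·(11600)⁴·(8.60×10⁸/2.02×10¹¹)² = 18610 W/m².
For an isothermal sphere T⁴ = (1−a)S/(4σ) = 6.482×10¹⁰ K⁴.

T ≈ 505 K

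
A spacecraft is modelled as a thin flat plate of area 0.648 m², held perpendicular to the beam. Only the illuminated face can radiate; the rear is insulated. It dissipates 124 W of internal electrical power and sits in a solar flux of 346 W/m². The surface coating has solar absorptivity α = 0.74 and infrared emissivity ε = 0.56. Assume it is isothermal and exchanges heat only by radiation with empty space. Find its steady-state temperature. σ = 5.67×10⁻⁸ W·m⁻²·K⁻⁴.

At steady state, absorbed solar power + internal power = radiated power.
Absorbed: α·S·A_cross = 0.74·346·0.6480 = 165.9 W (cross-section A).
Total input = 165.9 + 124 = 289.9 W.
Radiated: εσ·A_surf·T⁴ with A_surf = A = 0.6480 m².
T⁴ = 289.9/(0.56·5.67×10⁻⁸·0.6480) = 1.409×10¹⁰ K⁴.

T ≈ 345 K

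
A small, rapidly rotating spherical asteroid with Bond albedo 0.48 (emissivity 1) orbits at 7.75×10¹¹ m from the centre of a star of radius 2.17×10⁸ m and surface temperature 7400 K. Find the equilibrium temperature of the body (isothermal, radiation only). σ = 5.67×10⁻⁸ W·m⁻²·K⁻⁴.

T ≈ 74.4 K

The star's surface emits σT_*⁴; at distance d the flux is S = σT_*⁴(R_*/d)².
S = 5.67×10⁻⁸·(7400)⁴·(2.17×10⁸/7.75×10¹¹)² = 13.33 W/m².
For an isothermal sphere T⁴ = (1−a)S/(4σ) = 3.056×10⁷ K⁴.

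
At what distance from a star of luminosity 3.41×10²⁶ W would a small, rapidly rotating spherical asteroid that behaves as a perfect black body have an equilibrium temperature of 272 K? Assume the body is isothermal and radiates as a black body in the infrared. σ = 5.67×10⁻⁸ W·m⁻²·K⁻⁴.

For an isothermal black-emitting sphere, (1−a)S·πr² = σ·4πr²·T⁴ ⇒ S = 4σT⁴/(1−a).
S = 4·5.67×10⁻⁸·(272)⁴/1.00 = 1241 W/m².
Flux falls as S = L/(4πd²), so d = √(L/(4πS)) = √(3.41×10²⁶/(4π·1241)).

d ≈ 1.48×10¹¹ m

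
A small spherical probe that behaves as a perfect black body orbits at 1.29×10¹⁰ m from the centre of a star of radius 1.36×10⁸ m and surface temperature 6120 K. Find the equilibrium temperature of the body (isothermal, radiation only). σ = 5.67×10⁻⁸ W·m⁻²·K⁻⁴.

T ≈ 444 K

The star's surface emits σT_*⁴; at distance d the flux is S = σT_*⁴(R_*/d)².
S = 5.67×10⁻⁸·(6120)⁴·(1.36×10⁸/1.29×10¹⁰)² = 8841 W/m².
For an isothermal sphere T⁴ = (1−a)S/(4σ) = 3.898×10¹⁰ K⁴.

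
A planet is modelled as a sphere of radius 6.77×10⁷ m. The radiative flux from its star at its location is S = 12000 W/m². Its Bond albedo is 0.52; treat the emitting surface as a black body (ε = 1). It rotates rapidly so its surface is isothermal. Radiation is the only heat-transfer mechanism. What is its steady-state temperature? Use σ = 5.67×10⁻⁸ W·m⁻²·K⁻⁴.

T ≈ 399 K

At equilibrium, absorbed power = emitted power.
Absorbing cross-section = πr² = 1.440×10¹⁶ m²; emitting surface = 4πr² = 5.760×10¹⁶ m² (ratio 4).
(1−a)S·A_cross = εσ·A_surf·T⁴  ⇒  T⁴ = (1−a)S/(4σ).
T⁴ = 0.480·12000/(4·5.67×10⁻⁸) = 2.540×10¹⁰ K⁴.
T = (2.540×10¹⁰)^(1/4).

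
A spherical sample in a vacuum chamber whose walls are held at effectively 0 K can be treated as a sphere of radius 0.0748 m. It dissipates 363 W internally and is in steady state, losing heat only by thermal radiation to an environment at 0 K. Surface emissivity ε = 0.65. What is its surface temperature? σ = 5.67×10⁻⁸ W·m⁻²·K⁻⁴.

Steady state: internal power = radiated power, P = εσA T⁴.
Radiating area A = 4πr² = 0.07031 m².
T⁴ = P/(εσA) = 363/(0.65·5.67×10⁻⁸·0.07031) = 1.401×10¹¹ K⁴.
T = (1.401×10¹¹)^(1/4).

T ≈ 612 K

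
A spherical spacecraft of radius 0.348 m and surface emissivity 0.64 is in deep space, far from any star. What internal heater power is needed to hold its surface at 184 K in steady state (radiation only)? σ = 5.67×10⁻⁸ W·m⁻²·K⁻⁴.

P ≈ 63.3 W

P = εσ·4πr²·T⁴.
4πr² = 1.522 m²; T⁴ = 1.146×10⁹ K⁴.
P = 0.64·5.67×10⁻⁸·1.522·1.146×10⁹.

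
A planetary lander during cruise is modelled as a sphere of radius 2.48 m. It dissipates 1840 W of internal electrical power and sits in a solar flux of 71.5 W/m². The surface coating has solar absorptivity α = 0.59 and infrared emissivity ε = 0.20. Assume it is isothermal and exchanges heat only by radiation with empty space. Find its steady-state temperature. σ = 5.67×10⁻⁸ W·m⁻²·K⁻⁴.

At steady state, absorbed solar power + internal power = radiated power.
Absorbed: α·S·A_cross = 0.59·71.5·19.32 = 815.1 W (cross-section πr²).
Total input = 815.1 + 1840 = 2655 W.
Radiated: εσ·A_surf·T⁴ with A_surf = 4πr² = 77.29 m².
T⁴ = 2655/(0.20·5.67×10⁻⁸·77.29) = 3.029×10⁹ K⁴.

T ≈ 235 K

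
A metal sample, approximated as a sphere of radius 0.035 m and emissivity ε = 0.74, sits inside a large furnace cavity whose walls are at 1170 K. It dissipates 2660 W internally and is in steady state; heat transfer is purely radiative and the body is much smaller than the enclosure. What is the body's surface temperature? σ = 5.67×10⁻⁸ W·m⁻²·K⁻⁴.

T ≈ 1560 K

For a small grey body in a large enclosure, net radiated power = εσA(T⁴ − T_w⁴).
Steady state: P = εσA(T⁴ − T_w⁴) with A = 4πr² = 0.01539 m².
T⁴ = P/(εσA) + T_w⁴ = 2660/(0.74·5.67×10⁻⁸·0.01539) + (1170)⁴
    = 4.118×10¹² + 1.874×10¹² = 5.992×10¹² K⁴.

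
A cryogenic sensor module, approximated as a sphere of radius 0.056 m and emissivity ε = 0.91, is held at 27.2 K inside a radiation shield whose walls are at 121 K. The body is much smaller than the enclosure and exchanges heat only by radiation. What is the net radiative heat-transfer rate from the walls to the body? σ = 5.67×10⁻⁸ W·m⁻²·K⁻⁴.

For a small grey body in a large enclosure: P_net = εσA(T_body⁴ − T_wall⁴).
A = 4πr² = 0.03941 m²; T_body⁴ − T_wall⁴ = 5.474×10⁵ − 2.144×10⁸ = -2.138×10⁸ K⁴.
|P_net| = 0.91·5.67×10⁻⁸·0.03941·2.138×10⁸.

P_net ≈ 0.435 W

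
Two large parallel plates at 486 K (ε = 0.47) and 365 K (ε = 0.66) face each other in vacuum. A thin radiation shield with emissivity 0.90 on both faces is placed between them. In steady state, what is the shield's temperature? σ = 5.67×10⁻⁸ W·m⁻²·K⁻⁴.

In steady state the net flux on the hot side equals that on the cold side.
σ(T₁⁴−T_s⁴)/D₁ = σ(T_s⁴−T₂⁴)/D₂, with D₁ = 1/ε₁+1/ε_s−1 = 2.239, D₂ = 1/ε_s+1/ε₂−1 = 1.626.
Solve for T_s⁴: T_s⁴ = (D₂·T₁⁴ + D₁·T₂⁴)/(D₁+D₂) = 3.375×10¹⁰ K⁴.

T_s ≈ 429 K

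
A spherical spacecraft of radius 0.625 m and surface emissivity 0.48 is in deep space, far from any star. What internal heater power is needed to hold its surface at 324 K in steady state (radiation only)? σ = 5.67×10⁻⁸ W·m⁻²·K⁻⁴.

P ≈ 1470 W

P = εσ·4πr²·T⁴.
4πr² = 4.909 m²; T⁴ = 1.102×10¹⁰ K⁴.
P = 0.48·5.67×10⁻⁸·4.909·1.102×10¹⁰.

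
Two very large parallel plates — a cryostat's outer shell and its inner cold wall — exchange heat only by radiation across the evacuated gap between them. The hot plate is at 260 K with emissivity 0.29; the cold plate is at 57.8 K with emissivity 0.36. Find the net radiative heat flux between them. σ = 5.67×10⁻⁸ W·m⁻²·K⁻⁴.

q ≈ 49.5 W/m²

For two infinite grey parallel plates, q = σ(T₁⁴ − T₂⁴)/(1/ε₁ + 1/ε₂ − 1).
T₁⁴ − T₂⁴ = 4.570×10⁹ − 1.116×10⁷ = 4.559×10⁹ K⁴.
1/ε₁ + 1/ε₂ − 1 = 3.448 + 2.778 − 1 = 5.226.
q = 5.67×10⁻⁸ × 4.559×10⁹ / 5.226.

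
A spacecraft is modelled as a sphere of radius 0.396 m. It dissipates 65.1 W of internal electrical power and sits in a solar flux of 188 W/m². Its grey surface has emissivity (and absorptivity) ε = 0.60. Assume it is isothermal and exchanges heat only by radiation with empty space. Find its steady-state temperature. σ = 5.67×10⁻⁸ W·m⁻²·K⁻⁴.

At steady state, absorbed solar power + internal power = radiated power.
Absorbed: α·S·A_cross = 0.60·188·0.4927 = 55.57 W (cross-section πr²).
Total input = 55.57 + 65.1 = 120.7 W.
Radiated: εσ·A_surf·T⁴ with A_surf = 4πr² = 1.971 m².
T⁴ = 120.7/(0.60·5.67×10⁻⁸·1.971) = 1.800×10⁹ K⁴.

T ≈ 206 K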